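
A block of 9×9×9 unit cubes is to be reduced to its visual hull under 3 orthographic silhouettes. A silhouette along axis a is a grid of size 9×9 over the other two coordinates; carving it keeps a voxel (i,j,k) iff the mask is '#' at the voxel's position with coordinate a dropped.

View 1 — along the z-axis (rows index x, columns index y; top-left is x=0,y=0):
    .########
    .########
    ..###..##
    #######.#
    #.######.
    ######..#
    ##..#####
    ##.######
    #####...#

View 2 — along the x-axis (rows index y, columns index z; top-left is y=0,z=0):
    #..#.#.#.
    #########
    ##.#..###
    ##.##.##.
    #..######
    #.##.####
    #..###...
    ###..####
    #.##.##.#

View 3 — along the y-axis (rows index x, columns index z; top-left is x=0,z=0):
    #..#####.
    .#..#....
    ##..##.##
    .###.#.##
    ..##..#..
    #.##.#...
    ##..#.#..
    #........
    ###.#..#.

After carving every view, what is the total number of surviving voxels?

177 voxels

full grid |V| = 729
[1] z-view keeps 64 columns → grid now 576
[2] x-view keeps 56 columns → grid now 403
[3] y-view keeps 37 columns → grid now 177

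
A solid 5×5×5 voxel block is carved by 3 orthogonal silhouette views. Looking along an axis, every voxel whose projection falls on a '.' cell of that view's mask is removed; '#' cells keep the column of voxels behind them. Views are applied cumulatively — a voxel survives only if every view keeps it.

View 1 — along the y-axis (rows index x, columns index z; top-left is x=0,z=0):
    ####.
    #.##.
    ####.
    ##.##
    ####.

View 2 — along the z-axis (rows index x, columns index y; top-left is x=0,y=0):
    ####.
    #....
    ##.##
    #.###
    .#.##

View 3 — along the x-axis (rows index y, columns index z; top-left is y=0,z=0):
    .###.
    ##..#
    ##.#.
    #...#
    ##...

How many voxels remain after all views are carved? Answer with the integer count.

full grid |V| = 125
V1 y: intersect with XZ mask (19 set) -- 95 left
V2 z: intersect with XY mask (16 set) -- 63 left
V3 x: intersect with YZ mask (13 set) -- 33 left

33 voxels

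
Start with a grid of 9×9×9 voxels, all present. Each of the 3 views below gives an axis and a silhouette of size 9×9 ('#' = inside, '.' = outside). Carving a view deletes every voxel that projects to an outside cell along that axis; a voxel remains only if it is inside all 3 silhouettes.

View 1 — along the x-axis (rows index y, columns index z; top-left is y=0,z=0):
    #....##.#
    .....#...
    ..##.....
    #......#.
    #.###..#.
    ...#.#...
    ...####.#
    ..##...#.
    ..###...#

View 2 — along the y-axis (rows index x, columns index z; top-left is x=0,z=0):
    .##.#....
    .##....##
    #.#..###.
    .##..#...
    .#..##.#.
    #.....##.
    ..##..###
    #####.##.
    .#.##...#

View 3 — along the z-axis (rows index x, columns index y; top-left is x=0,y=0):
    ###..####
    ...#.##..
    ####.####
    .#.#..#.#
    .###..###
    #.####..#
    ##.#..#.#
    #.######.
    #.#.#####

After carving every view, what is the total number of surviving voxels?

initial block: 9^3 = 729
  1. axis=0 (YZ plane), |mask|=28  ⇒  voxels=252
  2. axis=1 (XZ plane), |mask|=38  ⇒  voxels=110
  3. axis=2 (XY plane), |mask|=53  ⇒  voxels=74

74 voxels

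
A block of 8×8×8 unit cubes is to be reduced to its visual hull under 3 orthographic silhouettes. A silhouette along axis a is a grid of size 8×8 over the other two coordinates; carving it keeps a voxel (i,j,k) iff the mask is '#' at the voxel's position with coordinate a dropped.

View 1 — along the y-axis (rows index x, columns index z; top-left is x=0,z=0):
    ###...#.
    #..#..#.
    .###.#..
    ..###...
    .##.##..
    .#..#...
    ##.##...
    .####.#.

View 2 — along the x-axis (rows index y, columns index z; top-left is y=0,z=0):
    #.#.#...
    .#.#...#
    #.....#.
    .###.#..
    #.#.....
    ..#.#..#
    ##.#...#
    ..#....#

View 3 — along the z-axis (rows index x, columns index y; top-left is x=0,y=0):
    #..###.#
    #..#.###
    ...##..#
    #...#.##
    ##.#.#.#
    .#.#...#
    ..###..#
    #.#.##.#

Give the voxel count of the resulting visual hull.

before carving: 512 voxels (8×8×8)
V1 y: intersect with XZ mask (29 set) -- 232 left
V2 x: intersect with YZ mask (23 set) -- 85 left
V3 z: intersect with XY mask (34 set) -- 45 left

remaining voxels: 45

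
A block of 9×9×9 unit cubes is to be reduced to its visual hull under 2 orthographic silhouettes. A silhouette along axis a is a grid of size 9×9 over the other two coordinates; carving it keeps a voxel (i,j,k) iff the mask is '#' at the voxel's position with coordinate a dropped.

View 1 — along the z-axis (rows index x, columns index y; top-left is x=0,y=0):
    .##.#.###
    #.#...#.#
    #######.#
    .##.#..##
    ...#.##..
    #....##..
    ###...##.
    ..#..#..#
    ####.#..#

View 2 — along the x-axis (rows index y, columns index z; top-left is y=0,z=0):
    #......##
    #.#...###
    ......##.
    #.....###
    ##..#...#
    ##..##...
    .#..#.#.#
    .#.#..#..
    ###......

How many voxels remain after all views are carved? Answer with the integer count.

149 voxels

initial block: 9^3 = 729
after view 1 [z-axis, 43 of 81 cells solid] → remaining = 387
after view 2 [x-axis, 32 of 81 cells solid] → remaining = 149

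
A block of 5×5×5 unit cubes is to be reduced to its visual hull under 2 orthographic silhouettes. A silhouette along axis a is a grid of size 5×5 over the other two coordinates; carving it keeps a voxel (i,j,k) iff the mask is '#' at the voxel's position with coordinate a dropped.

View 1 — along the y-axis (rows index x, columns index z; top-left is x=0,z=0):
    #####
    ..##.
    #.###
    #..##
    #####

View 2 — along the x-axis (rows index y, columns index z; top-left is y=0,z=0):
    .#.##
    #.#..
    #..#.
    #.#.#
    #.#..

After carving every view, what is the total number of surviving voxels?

initial block: 5^3 = 125
after view 1 [y-axis, 19 of 25 cells solid] → remaining = 95
after view 2 [x-axis, 12 of 25 cells solid] → remaining = 48

voxel count = 48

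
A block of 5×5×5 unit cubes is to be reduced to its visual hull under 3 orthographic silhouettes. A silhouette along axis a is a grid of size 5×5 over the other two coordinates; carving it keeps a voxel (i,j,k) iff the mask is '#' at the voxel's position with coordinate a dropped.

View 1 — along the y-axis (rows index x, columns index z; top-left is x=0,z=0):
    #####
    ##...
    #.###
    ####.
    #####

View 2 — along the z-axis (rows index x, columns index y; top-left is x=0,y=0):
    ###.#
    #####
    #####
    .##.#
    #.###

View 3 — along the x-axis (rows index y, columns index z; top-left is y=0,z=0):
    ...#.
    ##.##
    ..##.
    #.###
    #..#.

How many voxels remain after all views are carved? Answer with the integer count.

full grid |V| = 125
carve view 1 (along y, XZ-mask fill 20/25): 100 voxels remain
carve view 2 (along z, XY-mask fill 21/25): 82 voxels remain
carve view 3 (along x, YZ-mask fill 13/25): 41 voxels remain

voxel count = 41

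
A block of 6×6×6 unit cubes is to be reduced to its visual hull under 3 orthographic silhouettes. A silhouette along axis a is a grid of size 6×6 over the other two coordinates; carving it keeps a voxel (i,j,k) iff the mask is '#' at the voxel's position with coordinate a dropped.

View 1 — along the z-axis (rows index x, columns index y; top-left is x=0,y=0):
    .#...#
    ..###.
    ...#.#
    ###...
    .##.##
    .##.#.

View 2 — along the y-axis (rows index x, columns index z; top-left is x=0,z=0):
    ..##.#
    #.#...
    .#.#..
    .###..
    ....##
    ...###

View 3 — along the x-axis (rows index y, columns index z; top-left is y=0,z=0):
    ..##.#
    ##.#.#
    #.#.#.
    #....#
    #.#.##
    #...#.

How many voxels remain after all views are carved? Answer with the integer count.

22 voxels

full grid |V| = 216
step 1: project along z, AND mask (17/36) → |grid| = 102
step 2: project along y, AND mask (15/36) → |grid| = 42
step 3: project along x, AND mask (18/36) → |grid| = 22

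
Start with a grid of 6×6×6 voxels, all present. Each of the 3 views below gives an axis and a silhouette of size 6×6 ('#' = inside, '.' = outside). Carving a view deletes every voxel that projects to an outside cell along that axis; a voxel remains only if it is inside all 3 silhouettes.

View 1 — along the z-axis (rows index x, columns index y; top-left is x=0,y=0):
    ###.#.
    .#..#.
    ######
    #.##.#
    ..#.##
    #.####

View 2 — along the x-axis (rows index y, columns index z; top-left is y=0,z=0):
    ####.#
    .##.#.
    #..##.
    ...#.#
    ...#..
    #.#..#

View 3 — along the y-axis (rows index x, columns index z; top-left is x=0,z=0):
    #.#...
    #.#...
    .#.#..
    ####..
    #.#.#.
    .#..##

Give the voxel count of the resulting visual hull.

full grid |V| = 216
[1] z-view keeps 24 columns → grid now 144
[2] x-view keeps 17 columns → grid now 67
[3] y-view keeps 16 columns → grid now 29

remaining voxels: 29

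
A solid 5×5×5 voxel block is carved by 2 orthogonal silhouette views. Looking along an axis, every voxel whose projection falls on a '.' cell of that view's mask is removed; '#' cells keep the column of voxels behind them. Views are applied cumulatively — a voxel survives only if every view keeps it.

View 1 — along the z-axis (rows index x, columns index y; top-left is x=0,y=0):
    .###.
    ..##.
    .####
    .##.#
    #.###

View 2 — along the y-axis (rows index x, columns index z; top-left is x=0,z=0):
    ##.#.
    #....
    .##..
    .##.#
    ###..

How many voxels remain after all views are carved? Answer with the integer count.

start: 5×5×5 = 125 voxels
  1. axis=2 (XY plane), |mask|=16  ⇒  voxels=80
  2. axis=1 (XZ plane), |mask|=12  ⇒  voxels=40

voxel count = 40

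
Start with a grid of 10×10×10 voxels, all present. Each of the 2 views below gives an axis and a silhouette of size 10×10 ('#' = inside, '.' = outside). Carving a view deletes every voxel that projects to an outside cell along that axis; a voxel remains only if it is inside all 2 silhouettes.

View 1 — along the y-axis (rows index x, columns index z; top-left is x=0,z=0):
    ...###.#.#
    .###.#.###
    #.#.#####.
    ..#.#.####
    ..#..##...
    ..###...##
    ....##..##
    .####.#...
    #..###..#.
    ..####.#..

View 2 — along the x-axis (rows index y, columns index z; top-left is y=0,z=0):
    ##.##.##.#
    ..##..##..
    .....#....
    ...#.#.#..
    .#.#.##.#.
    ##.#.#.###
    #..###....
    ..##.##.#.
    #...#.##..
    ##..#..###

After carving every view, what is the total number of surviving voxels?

237 voxels

initial block: 10^3 = 1000
[1] y-view keeps 52 columns → grid now 520
[2] x-view keeps 46 columns → grid now 237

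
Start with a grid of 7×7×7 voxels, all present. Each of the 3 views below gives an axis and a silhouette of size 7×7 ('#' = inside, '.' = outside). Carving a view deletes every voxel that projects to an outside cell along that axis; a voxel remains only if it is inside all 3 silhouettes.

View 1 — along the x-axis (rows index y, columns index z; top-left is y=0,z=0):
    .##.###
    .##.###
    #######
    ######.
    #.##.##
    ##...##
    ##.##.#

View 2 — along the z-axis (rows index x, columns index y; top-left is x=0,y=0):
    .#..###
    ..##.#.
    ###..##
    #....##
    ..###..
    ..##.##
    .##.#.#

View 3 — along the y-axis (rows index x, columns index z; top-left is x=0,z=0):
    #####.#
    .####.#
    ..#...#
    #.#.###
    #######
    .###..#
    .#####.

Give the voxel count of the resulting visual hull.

initial block: 7^3 = 343
carve view 1 (along x, YZ-mask fill 37/49): 259 voxels remain
carve view 2 (along z, XY-mask fill 26/49): 138 voxels remain
carve view 3 (along y, XZ-mask fill 34/49): 90 voxels remain

90 voxels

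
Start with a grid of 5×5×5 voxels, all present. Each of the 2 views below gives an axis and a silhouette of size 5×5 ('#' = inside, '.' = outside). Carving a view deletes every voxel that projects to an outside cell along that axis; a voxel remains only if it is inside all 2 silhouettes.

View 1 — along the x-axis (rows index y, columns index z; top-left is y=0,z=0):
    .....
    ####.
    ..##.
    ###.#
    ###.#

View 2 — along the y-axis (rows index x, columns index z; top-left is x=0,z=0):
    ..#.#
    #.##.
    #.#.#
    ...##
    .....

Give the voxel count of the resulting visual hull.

start: 5×5×5 = 125 voxels
step 1: project along x, AND mask (14/25) → |grid| = 70
step 2: project along y, AND mask (10/25) → |grid| = 28

28 voxels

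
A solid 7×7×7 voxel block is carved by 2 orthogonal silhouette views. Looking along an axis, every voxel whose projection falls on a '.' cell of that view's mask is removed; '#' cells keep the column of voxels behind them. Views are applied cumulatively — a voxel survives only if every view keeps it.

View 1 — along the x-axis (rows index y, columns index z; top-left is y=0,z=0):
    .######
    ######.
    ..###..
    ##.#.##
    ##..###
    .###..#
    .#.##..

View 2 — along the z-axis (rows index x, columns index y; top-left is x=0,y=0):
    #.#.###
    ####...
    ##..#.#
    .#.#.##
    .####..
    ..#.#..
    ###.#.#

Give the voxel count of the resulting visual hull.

start: 7×7×7 = 343 voxels
step 1: project along x, AND mask (32/49) → |grid| = 224
step 2: project along z, AND mask (28/49) → |grid| = 129

voxel count = 129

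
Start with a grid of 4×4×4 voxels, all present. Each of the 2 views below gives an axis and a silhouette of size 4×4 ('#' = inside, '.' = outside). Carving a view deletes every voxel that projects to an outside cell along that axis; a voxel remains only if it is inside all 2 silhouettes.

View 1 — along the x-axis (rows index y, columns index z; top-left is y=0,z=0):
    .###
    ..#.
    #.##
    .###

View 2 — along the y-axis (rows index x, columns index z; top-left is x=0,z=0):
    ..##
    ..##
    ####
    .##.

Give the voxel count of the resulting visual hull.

|visual hull| = 30

before carving: 64 voxels (4×4×4)
carve view 1 (along x, YZ-mask fill 10/16): 40 voxels remain
carve view 2 (along y, XZ-mask fill 10/16): 30 voxels remain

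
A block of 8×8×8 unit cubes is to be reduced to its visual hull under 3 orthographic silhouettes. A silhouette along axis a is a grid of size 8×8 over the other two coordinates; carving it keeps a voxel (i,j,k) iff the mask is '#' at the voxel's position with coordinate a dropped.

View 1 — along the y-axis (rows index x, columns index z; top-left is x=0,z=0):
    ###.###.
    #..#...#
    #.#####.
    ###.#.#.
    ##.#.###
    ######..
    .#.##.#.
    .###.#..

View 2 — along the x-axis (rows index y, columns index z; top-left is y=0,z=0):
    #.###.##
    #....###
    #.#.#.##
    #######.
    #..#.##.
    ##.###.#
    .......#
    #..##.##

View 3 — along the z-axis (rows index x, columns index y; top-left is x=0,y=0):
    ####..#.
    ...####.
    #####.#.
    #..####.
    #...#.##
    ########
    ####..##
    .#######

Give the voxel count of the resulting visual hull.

before carving: 512 voxels (8×8×8)
[1] y-view keeps 40 columns → grid now 320
[2] x-view keeps 38 columns → grid now 186
[3] z-view keeps 45 columns → grid now 125

voxel count = 125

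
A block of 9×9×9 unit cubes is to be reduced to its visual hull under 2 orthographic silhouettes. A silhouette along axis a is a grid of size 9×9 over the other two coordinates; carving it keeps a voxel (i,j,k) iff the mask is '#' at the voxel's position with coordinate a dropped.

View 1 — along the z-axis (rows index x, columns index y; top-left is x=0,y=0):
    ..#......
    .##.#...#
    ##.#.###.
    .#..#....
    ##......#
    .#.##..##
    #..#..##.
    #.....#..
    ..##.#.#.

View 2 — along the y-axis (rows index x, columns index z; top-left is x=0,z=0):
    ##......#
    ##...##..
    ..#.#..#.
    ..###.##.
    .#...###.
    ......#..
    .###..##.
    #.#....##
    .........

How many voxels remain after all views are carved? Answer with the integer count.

start: 9×9×9 = 729 voxels
carve view 1 (along z, XY-mask fill 31/81): 279 voxels remain
carve view 2 (along y, XZ-mask fill 29/81): 92 voxels remain

remaining voxels: 92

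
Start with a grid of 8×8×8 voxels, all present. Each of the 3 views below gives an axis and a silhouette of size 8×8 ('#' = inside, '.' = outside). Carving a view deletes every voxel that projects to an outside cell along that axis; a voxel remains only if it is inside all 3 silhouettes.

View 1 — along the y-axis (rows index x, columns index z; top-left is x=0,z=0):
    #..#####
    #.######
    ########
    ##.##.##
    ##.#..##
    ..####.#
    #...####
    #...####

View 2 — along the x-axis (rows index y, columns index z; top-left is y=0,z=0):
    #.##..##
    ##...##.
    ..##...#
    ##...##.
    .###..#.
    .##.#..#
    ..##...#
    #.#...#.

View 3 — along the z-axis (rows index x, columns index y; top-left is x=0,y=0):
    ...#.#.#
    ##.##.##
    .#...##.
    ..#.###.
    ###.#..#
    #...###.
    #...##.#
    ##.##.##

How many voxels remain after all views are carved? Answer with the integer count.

initial block: 8^3 = 512
carve view 1 (along y, XZ-mask fill 47/64): 376 voxels remain
carve view 2 (along x, YZ-mask fill 30/64): 168 voxels remain
carve view 3 (along z, XY-mask fill 35/64): 94 voxels remain

remaining voxels: 94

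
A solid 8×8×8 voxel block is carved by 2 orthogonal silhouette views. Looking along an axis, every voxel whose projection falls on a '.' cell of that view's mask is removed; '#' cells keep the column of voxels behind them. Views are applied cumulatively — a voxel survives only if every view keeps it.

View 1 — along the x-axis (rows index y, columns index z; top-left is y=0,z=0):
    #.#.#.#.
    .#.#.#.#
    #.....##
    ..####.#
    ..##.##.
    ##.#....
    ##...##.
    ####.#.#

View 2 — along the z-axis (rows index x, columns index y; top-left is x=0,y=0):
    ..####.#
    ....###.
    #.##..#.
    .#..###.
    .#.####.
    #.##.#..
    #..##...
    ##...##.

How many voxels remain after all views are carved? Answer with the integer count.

before carving: 512 voxels (8×8×8)
after view 1 [x-axis, 33 of 64 cells solid] → remaining = 264
after view 2 [z-axis, 32 of 64 cells solid] → remaining = 126

126 voxels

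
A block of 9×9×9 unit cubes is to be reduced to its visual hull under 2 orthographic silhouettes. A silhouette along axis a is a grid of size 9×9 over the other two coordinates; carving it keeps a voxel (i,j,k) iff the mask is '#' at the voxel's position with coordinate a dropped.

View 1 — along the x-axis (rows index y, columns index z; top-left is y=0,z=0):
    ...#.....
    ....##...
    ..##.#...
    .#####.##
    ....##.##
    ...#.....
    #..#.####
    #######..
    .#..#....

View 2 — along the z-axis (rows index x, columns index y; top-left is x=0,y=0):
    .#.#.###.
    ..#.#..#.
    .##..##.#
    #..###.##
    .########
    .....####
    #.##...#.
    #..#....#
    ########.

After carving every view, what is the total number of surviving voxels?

before carving: 729 voxels (9×9×9)
after view 1 [x-axis, 33 of 81 cells solid] → remaining = 297
after view 2 [z-axis, 46 of 81 cells solid] → remaining = 180

voxel count = 180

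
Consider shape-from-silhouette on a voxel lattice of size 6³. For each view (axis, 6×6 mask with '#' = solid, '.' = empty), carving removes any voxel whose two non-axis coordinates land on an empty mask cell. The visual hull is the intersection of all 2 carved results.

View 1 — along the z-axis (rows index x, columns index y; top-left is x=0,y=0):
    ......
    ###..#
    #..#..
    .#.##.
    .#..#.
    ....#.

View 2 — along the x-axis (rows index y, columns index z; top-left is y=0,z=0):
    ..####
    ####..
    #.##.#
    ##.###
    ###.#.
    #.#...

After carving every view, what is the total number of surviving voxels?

voxel count = 48

initial block: 6^3 = 216
V1 z: intersect with XY mask (12 set) -- 72 left
V2 x: intersect with YZ mask (23 set) -- 48 left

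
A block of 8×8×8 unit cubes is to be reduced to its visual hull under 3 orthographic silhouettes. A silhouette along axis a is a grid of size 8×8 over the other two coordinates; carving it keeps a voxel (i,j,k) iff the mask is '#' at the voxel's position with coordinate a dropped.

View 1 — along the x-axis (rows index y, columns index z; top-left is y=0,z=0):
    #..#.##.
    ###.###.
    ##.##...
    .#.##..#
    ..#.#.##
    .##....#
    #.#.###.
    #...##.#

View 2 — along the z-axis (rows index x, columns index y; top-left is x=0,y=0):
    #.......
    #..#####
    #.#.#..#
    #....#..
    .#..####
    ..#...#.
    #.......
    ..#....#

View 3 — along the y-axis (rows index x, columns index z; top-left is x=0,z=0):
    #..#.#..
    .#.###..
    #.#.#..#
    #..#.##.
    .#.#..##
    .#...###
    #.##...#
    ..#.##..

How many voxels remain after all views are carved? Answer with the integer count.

start: 8×8×8 = 512 voxels
after view 1 [x-axis, 34 of 64 cells solid] → remaining = 272
after view 2 [z-axis, 23 of 64 cells solid] → remaining = 94
after view 3 [y-axis, 30 of 64 cells solid] → remaining = 43

voxel count = 43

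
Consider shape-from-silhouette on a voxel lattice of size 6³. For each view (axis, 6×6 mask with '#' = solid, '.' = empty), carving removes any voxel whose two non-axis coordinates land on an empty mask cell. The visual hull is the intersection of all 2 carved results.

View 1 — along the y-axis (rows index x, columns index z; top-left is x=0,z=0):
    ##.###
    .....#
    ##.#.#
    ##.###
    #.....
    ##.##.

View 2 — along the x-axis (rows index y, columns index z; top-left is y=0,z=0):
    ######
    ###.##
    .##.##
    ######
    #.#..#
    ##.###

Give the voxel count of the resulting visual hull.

voxel count = 96

start: 6×6×6 = 216 voxels
  1. axis=1 (XZ plane), |mask|=20  ⇒  voxels=120
  2. axis=0 (YZ plane), |mask|=29  ⇒  voxels=96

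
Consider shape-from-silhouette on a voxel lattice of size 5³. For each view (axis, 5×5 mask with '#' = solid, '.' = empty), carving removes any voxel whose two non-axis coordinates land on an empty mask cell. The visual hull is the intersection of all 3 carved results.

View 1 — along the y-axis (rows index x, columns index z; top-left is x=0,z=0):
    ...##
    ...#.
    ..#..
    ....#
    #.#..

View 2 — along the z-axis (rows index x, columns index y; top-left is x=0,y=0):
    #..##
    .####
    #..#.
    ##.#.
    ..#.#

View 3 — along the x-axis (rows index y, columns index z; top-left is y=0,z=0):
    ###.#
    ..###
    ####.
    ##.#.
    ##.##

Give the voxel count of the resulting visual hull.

before carving: 125 voxels (5×5×5)
  1. axis=1 (XZ plane), |mask|=7  ⇒  voxels=35
  2. axis=2 (XY plane), |mask|=14  ⇒  voxels=19
  3. axis=0 (YZ plane), |mask|=18  ⇒  voxels=14

14 voxels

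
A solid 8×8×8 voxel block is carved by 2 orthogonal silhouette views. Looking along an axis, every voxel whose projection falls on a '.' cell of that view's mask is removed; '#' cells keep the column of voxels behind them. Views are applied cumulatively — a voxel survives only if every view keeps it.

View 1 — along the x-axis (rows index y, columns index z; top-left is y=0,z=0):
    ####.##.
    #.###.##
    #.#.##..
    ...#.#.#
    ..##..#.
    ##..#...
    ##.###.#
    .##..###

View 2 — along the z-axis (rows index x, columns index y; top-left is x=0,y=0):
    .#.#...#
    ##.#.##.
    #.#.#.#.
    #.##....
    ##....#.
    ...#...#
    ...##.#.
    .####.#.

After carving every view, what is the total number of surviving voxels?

start: 8×8×8 = 512 voxels
V1 x: intersect with YZ mask (36 set) -- 288 left
V2 z: intersect with XY mask (28 set) -- 130 left

voxel count = 130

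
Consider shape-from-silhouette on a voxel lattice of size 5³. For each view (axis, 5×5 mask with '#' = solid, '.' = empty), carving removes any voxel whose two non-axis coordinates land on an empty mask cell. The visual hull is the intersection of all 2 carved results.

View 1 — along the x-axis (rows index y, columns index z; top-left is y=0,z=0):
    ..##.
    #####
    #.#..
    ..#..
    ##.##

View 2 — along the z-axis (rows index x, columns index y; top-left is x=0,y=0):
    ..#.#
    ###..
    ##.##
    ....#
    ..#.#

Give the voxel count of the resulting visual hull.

voxel count = 37

initial block: 5^3 = 125
  1. axis=0 (YZ plane), |mask|=14  ⇒  voxels=70
  2. axis=2 (XY plane), |mask|=12  ⇒  voxels=37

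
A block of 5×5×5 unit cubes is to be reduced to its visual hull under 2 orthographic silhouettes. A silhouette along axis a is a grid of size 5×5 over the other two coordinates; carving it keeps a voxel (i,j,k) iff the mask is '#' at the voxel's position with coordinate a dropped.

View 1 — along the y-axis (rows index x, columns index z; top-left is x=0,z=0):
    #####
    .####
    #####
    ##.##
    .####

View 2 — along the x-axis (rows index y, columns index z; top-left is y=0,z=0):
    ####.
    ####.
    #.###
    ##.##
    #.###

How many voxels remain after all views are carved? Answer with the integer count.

before carving: 125 voxels (5×5×5)
[1] y-view keeps 22 columns → grid now 110
[2] x-view keeps 20 columns → grid now 86

remaining voxels: 86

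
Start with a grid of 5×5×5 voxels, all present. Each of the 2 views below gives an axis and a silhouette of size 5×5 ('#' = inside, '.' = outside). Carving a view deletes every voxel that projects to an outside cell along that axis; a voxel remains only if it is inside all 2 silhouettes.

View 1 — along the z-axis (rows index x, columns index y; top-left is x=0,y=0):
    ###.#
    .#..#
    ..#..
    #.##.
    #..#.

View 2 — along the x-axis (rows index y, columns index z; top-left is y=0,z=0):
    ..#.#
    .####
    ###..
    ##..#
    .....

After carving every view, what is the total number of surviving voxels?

29 voxels

before carving: 125 voxels (5×5×5)
after view 1 [z-axis, 12 of 25 cells solid] → remaining = 60
after view 2 [x-axis, 12 of 25 cells solid] → remaining = 29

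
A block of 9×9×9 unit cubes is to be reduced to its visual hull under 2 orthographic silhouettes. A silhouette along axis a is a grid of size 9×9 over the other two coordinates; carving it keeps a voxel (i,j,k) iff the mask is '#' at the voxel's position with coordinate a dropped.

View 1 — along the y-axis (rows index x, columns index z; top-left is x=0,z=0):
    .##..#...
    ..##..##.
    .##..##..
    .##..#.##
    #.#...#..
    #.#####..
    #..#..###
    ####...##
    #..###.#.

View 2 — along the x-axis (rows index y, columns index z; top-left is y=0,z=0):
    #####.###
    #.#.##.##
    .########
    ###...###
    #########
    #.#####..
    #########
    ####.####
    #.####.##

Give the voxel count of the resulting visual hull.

|visual hull| = 310

full grid |V| = 729
[1] y-view keeps 41 columns → grid now 369
[2] x-view keeps 67 columns → grid now 310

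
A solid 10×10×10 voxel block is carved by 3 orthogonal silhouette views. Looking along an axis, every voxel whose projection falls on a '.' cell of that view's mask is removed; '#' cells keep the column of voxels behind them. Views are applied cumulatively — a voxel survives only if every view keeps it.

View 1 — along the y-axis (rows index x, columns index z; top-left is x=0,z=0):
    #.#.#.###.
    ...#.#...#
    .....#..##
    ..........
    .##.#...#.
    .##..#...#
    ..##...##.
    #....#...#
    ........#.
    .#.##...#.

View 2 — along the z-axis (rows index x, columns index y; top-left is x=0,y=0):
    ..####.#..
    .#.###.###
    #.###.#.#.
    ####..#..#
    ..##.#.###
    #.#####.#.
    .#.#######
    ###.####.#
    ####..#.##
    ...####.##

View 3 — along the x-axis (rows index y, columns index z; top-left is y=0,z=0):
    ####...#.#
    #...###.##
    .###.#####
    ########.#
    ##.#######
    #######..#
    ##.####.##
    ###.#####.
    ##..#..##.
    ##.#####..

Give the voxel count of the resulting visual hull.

voxel count = 153

before carving: 1000 voxels (10×10×10)
after view 1 [y-axis, 32 of 100 cells solid] → remaining = 320
after view 2 [z-axis, 66 of 100 cells solid] → remaining = 208
after view 3 [x-axis, 74 of 100 cells solid] → remaining = 153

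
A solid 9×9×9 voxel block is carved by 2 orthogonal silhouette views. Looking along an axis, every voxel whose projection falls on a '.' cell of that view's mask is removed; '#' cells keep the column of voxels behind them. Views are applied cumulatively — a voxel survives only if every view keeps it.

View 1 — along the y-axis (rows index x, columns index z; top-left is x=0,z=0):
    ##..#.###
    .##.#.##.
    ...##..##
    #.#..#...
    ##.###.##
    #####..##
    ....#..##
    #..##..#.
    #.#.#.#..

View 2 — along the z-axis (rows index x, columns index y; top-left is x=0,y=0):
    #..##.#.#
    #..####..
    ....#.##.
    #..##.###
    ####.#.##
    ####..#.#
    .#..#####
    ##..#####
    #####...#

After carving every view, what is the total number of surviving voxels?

remaining voxels: 246

initial block: 9^3 = 729
  1. axis=1 (XZ plane), |mask|=43  ⇒  voxels=387
  2. axis=2 (XY plane), |mask|=51  ⇒  voxels=246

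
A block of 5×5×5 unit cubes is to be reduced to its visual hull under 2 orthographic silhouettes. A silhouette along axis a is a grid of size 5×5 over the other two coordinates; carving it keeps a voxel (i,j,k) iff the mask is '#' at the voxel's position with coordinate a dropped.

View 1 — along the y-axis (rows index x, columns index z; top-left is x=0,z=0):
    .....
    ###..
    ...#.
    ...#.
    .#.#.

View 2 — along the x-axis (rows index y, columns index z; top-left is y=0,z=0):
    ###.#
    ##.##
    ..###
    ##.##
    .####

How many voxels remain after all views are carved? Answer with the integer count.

start: 5×5×5 = 125 voxels
step 1: project along y, AND mask (7/25) → |grid| = 35
step 2: project along x, AND mask (19/25) → |grid| = 26

voxel count = 26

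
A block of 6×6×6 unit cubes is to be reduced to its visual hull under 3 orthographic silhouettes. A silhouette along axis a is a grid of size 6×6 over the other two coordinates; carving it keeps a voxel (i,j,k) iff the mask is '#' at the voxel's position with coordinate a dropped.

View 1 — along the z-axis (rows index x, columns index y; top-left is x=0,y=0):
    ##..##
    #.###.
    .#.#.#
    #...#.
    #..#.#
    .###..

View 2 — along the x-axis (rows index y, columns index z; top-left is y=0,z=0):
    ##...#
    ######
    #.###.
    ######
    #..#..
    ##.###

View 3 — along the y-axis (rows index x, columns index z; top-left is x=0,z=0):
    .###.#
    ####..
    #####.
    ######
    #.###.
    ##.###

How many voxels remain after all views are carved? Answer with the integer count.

61 voxels

full grid |V| = 216
step 1: project along z, AND mask (19/36) → |grid| = 114
step 2: project along x, AND mask (26/36) → |grid| = 83
step 3: project along y, AND mask (28/36) → |grid| = 61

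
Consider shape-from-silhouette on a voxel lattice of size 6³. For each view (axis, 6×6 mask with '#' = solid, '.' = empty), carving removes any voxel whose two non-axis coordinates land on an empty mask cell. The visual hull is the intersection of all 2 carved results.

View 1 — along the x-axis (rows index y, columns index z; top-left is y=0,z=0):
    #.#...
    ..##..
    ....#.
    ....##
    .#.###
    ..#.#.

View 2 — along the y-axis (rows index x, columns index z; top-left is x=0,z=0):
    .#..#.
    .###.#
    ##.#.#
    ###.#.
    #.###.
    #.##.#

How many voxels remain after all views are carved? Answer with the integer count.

initial block: 6^3 = 216
after view 1 [x-axis, 13 of 36 cells solid] → remaining = 78
after view 2 [y-axis, 22 of 36 cells solid] → remaining = 46

46 voxels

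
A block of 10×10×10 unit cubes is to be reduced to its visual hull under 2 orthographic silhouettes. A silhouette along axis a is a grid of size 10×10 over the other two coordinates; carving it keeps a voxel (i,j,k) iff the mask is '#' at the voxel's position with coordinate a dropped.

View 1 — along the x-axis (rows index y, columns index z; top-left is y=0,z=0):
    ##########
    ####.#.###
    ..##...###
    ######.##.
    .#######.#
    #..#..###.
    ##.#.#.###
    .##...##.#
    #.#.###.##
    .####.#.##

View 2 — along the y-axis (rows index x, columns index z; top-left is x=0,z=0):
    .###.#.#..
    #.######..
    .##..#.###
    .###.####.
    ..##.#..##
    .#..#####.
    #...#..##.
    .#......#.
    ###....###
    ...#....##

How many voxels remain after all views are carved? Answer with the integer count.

|visual hull| = 369

initial block: 10^3 = 1000
[1] x-view keeps 70 columns → grid now 700
[2] y-view keeps 51 columns → grid now 369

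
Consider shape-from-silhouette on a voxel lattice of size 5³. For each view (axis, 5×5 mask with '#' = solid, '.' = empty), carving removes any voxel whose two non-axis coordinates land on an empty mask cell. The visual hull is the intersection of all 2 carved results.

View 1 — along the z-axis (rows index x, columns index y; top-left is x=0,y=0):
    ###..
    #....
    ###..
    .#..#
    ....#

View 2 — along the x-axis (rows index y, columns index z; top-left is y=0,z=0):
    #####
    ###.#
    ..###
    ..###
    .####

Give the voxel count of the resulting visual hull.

start: 5×5×5 = 125 voxels
  1. axis=2 (XY plane), |mask|=10  ⇒  voxels=50
  2. axis=0 (YZ plane), |mask|=19  ⇒  voxels=41

voxel count = 41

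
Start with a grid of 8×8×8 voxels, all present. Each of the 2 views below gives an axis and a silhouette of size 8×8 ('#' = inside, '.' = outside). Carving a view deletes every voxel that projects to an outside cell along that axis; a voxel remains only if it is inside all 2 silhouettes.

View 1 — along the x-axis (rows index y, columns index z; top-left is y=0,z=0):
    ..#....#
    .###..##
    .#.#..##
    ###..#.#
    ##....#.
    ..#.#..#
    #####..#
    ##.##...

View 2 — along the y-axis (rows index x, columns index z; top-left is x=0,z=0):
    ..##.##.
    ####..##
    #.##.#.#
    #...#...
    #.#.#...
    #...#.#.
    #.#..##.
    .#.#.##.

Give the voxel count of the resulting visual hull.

start: 8×8×8 = 512 voxels
  1. axis=0 (YZ plane), |mask|=32  ⇒  voxels=256
  2. axis=1 (XZ plane), |mask|=31  ⇒  voxels=117

remaining voxels: 117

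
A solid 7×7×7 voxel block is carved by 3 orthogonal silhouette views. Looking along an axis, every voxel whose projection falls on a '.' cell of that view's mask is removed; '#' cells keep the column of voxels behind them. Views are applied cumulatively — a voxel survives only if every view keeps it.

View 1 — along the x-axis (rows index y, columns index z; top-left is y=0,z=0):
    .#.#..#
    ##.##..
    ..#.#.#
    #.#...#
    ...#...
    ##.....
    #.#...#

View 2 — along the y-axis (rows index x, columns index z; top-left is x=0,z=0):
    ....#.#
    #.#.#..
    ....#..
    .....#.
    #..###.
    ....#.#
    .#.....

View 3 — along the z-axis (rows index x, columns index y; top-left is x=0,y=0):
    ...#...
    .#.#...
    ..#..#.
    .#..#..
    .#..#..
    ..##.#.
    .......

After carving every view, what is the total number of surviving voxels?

13 voxels

initial block: 7^3 = 343
[1] x-view keeps 19 columns → grid now 133
[2] y-view keeps 14 columns → grid now 35
[3] z-view keeps 12 columns → grid now 13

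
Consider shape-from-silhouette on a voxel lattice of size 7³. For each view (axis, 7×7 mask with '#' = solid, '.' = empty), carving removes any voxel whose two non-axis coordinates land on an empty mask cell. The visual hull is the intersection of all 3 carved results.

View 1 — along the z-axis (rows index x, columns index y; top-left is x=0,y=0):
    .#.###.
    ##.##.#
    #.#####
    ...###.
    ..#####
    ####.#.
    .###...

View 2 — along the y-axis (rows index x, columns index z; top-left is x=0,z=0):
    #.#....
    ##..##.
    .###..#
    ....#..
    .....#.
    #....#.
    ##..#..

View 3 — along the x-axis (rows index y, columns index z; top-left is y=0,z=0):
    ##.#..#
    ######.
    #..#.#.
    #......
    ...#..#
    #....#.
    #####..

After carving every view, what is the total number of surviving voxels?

remaining voxels: 38

before carving: 343 voxels (7×7×7)
  1. axis=2 (XY plane), |mask|=31  ⇒  voxels=217
  2. axis=1 (XZ plane), |mask|=17  ⇒  voxels=79
  3. axis=0 (YZ plane), |mask|=23  ⇒  voxels=38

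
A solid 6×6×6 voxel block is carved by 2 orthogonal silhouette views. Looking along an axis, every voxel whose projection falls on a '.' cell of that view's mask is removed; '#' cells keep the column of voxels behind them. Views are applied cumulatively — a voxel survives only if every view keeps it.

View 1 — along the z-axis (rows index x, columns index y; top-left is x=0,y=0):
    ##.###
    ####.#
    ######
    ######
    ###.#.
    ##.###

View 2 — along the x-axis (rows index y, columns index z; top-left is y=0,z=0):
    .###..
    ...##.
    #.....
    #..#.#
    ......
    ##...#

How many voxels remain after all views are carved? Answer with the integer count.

start: 6×6×6 = 216 voxels
after view 1 [z-axis, 31 of 36 cells solid] → remaining = 186
after view 2 [x-axis, 12 of 36 cells solid] → remaining = 64

remaining voxels: 64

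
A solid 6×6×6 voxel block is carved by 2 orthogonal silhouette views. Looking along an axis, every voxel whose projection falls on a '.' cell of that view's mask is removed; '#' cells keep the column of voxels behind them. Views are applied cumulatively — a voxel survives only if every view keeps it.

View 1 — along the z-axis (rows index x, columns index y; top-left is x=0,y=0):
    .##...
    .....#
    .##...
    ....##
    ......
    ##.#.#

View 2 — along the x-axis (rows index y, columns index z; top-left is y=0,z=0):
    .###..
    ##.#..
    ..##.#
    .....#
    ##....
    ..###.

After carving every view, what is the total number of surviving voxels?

full grid |V| = 216
step 1: project along z, AND mask (11/36) → |grid| = 66
step 2: project along x, AND mask (15/36) → |grid| = 30

remaining voxels: 30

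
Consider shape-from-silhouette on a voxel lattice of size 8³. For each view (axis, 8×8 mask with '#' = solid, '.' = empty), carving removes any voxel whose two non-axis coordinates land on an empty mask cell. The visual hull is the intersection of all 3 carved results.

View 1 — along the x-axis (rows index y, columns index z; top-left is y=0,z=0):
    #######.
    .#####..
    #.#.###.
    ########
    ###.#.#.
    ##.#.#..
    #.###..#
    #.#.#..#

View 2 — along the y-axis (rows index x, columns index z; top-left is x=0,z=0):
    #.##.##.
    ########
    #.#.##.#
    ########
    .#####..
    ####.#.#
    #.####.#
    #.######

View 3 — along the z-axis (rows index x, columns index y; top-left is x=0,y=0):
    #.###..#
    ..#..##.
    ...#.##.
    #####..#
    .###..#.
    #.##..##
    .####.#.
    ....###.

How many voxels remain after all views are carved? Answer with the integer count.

voxel count = 149

start: 8×8×8 = 512 voxels
  1. axis=0 (YZ plane), |mask|=43  ⇒  voxels=344
  2. axis=1 (XZ plane), |mask|=50  ⇒  voxels=276
  3. axis=2 (XY plane), |mask|=34  ⇒  voxels=149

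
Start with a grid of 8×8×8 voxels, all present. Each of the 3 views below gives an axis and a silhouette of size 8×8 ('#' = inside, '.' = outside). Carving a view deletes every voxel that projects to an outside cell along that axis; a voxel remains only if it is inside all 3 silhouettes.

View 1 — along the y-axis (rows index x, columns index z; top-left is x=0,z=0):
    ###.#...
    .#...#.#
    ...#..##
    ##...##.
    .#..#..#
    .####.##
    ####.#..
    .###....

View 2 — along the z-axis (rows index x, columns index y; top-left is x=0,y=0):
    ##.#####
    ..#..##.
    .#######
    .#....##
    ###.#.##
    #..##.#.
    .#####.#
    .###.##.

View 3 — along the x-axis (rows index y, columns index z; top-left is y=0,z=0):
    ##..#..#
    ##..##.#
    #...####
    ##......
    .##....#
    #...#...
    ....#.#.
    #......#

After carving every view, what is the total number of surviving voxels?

before carving: 512 voxels (8×8×8)
V1 y: intersect with XZ mask (31 set) -- 248 left
V2 z: intersect with XY mask (41 set) -- 157 left
V3 x: intersect with YZ mask (25 set) -- 61 left

voxel count = 61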